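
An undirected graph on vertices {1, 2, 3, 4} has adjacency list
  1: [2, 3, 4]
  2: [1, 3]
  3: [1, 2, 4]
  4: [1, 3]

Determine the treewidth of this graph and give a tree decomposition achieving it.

Every bag has size at most 3, so the width is 3 − 1 = 2 and tw(G) ≤ 2. For the lower bound, the 3 vertices {1, 2, 3} are pairwise adjacent, and any tree decomposition puts a clique entirely inside one bag — forcing width ≥ 2. Hence tw(G) = 2 exactly.

Treewidth 2.
Bags: B1 = {1, 3, 4}  B2 = {1, 2, 3}
Tree: B1–B2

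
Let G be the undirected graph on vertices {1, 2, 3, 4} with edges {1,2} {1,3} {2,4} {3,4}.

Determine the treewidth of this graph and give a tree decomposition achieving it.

Treewidth 2.
One optimal decomposition is:
Bags: B1 = {2, 3, 4}  B2 = {1, 2, 3}
Tree: B1–B2

Every bag has size at most 3, so the width is 3 − 1 = 2 and tw(G) ≤ 2. For the lower bound, G contains the cycle 2–4–3–1–2, so G is not a forest; only forests have treewidth ≤ 1, hence tw(G) ≥ 2. Combining the bounds, tw(G) = 2.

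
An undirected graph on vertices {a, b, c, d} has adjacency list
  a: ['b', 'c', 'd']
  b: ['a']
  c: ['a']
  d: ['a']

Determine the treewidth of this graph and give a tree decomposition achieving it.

Each bag holds 2 vertices, so the decomposition has width 1, which upper-bounds the treewidth. Any graph with an edge has treewidth ≥ 1, and G has the edge a–d. Combining the bounds, tw(G) = 1.

Treewidth 1.
One optimal decomposition is:
Bags: B1 = {a, d}  B2 = {a, c}  B3 = {a, b}
Tree: B1–B2, B1–B3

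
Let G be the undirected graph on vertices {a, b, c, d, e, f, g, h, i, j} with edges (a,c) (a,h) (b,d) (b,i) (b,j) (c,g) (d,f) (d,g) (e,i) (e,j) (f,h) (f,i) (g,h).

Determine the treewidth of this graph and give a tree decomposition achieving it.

Each bag holds 3 vertices, so the decomposition has width 2, which upper-bounds the treewidth. The edges c–a–h–g–c form a cycle, so G is not a tree and its treewidth is at least 2. Hence tw(G) = 2 exactly.

Treewidth 2.
Bags: B1 = {a, c, g}  B2 = {a, g, h}  B3 = {d, g, h}  B4 = {d, f, h}  B5 = {b, d, f}  B6 = {b, f, i}  B7 = {b, i, j}  B8 = {e, i, j}
Tree: B1–B2, B2–B3, B3–B4, B4–B5, B5–B6, B6–B7, B7–B8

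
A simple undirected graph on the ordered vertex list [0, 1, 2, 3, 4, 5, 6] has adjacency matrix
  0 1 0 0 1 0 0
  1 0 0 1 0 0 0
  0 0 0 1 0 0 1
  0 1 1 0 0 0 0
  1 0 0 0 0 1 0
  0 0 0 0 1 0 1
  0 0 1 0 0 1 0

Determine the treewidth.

2

A width-2 tree decomposition is:
Bags: B1 = {0, 1, 3}  B2 = {0, 3, 4}  B3 = {3, 4, 5}  B4 = {3, 5, 6}  B5 = {2, 3, 6}
Tree: B1–B2, B2–B3, B3–B4, B4–B5
The largest bag has 3 vertices, giving width 2; this decomposition certifies tw(G) ≤ 2. For the lower bound, G contains the cycle 3–1–0–4–5–6–2–3, so G is not a forest; only forests have treewidth ≤ 1, hence tw(G) ≥ 2. Hence tw(G) = 2 exactly.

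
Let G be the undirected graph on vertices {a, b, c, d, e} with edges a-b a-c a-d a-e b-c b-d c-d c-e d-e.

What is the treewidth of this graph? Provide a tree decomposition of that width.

Each bag holds 4 vertices, so the decomposition has width 3, which upper-bounds the treewidth. Conversely, {a, c, d, e} is a clique of size 4, and the vertices of any clique must share a bag in every tree decomposition; so some bag has ≥ 4 vertices and tw(G) ≥ 3. Hence tw(G) = 3 exactly.

Treewidth 3.
Bags: B1 = {a, b, c, d}  B2 = {a, c, d, e}
Tree: B1–B2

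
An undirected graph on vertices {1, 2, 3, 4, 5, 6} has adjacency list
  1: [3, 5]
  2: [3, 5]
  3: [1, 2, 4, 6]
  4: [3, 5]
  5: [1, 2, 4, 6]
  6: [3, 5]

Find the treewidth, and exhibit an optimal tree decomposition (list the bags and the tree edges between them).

The largest bag has 3 vertices, giving width 2; this decomposition certifies tw(G) ≤ 2. Since 6–3–1–5–6 is a cycle in G, G is not acyclic. Forests are exactly the graphs of treewidth ≤ 1, so tw(G) ≥ 2. Combining the bounds, tw(G) = 2.

Treewidth 2.
One such decomposition:
Bags: B1 = {3, 5, 6}  B2 = {1, 3, 5}  B3 = {2, 3, 5}  B4 = {3, 4, 5}
Tree: B1–B2, B2–B3, B3–B4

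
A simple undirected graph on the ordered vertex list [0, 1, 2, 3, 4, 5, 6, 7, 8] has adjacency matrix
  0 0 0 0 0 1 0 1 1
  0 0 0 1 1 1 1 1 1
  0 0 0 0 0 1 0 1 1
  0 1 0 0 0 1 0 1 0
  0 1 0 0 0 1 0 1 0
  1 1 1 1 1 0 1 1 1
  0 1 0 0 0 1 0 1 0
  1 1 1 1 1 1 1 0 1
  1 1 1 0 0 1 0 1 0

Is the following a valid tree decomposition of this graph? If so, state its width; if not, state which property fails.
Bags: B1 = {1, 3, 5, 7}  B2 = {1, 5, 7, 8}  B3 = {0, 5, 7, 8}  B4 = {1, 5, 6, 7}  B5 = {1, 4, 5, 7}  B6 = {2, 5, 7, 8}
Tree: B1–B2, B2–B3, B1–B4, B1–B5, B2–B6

Checking the three conditions: (i) the bags cover all of {0, 1, 2, 3, 4, 5, 6, 7, 8}; (ii) for each edge, some bag contains both endpoints; (iii) the bags containing any fixed vertex form a subtree. All hold, so the decomposition is valid with width 4 − 1 = 3.

Yes; width 3.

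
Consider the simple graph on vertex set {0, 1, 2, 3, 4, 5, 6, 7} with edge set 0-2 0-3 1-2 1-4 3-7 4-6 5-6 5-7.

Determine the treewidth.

A width-2 tree decomposition is:
Bags: B1 = {4, 5, 6}  B2 = {4, 5, 7}  B3 = {3, 4, 7}  B4 = {0, 3, 4}  B5 = {0, 2, 4}  B6 = {1, 2, 4}
Tree: B1–B2, B2–B3, B3–B4, B4–B5, B5–B6
Each bag holds 3 vertices, so the decomposition has width 2, which upper-bounds the treewidth. For the lower bound, G contains the cycle 4–6–5–7–3–0–2–1–4, so G is not a forest; only forests have treewidth ≤ 1, hence tw(G) ≥ 2. Therefore the treewidth is 2.

2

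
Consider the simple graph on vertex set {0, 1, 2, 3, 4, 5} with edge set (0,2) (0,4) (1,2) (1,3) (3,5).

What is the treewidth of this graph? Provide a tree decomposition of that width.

Every bag has size at most 2, so the width is 2 − 1 = 1 and tw(G) ≤ 1. G has an edge, so its treewidth is at least 1. The upper and lower bounds meet at 1, so that is the treewidth.

Treewidth 1.
One optimal decomposition is:
Bags: B1 = {3, 5}  B2 = {1, 3}  B3 = {1, 2}  B4 = {0, 2}  B5 = {0, 4}
Tree: B1–B2, B2–B3, B3–B4, B4–B5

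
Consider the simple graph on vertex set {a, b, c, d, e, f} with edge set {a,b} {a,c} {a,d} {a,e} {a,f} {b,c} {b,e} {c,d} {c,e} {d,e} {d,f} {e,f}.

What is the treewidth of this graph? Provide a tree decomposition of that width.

Every bag has size at most 4, so the width is 4 − 1 = 3 and tw(G) ≤ 3. Conversely, {a, c, d, e} is a clique of size 4, and the vertices of any clique must share a bag in every tree decomposition; so some bag has ≥ 4 vertices and tw(G) ≥ 3. Combining the bounds, tw(G) = 3.

Treewidth 3.
One optimal decomposition is:
Bags: B1 = {a, d, e, f}  B2 = {a, c, d, e}  B3 = {a, b, c, e}
Tree: B1–B2, B2–B3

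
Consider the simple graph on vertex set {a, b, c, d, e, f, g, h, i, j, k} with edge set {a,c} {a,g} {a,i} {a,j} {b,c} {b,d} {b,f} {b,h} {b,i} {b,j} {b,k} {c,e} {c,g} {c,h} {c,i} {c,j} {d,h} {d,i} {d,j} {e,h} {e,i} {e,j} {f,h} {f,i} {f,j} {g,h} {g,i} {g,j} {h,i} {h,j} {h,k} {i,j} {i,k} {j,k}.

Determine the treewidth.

4

A width-4 tree decomposition is:
Bags: B1 = {b, c, h, i, j}  B2 = {c, g, h, i, j}  B3 = {b, d, h, i, j}  B4 = {a, c, g, i, j}  B5 = {c, e, h, i, j}  B6 = {b, f, h, i, j}  B7 = {b, h, i, j, k}
Tree: B1–B2, B1–B3, B2–B4, B1–B5, B3–B6, B1–B7
Each bag holds 5 vertices, so the decomposition has width 4, which upper-bounds the treewidth. For the lower bound, the 5 vertices {c, g, h, i, j} are pairwise adjacent, and any tree decomposition puts a clique entirely inside one bag — forcing width ≥ 4. Combining the bounds, tw(G) = 4.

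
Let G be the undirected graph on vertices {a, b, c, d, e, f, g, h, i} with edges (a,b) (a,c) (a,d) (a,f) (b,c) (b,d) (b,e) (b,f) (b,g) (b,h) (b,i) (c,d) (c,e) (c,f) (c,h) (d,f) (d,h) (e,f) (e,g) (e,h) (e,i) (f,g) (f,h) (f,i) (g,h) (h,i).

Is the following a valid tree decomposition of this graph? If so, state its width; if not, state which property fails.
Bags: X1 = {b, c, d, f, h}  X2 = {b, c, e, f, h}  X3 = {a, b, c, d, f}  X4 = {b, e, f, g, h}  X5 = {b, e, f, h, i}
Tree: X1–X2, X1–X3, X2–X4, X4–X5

Yes; width 4.

Vertex coverage: the bags together contain {a, b, c, d, e, f, g, h, i}, the full vertex set. Edge coverage: each edge of G has both endpoints in at least one bag. Running intersection: for every vertex, the bags containing it form a connected subtree. All three properties hold, so this is a valid tree decomposition of width max|bag| − 1 = 4, and hence tw(G) ≤ 4.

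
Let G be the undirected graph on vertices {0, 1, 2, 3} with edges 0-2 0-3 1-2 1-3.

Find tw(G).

A width-2 tree decomposition is:
Bags: B1 = {0, 1, 3}  B2 = {0, 1, 2}
Tree: B1–B2
The largest bag has 3 vertices, giving width 2; this decomposition certifies tw(G) ≤ 2. The edges 1–3–0–2–1 form a cycle, so G is not a tree and its treewidth is at least 2. Therefore the treewidth is 2.

2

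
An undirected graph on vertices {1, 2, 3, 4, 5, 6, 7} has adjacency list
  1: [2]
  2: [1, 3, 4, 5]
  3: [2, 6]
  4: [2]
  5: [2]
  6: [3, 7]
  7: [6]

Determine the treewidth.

A width-1 tree decomposition is:
Bags: B1 = {2, 3}  B2 = {2, 5}  B3 = {2, 4}  B4 = {1, 2}  B5 = {3, 6}  B6 = {6, 7}
Tree: B1–B2, B1–B3, B2–B4, B1–B5, B5–B6
Every bag has size at most 2, so the width is 2 − 1 = 1 and tw(G) ≤ 1. G has an edge, so its treewidth is at least 1. Hence tw(G) = 1 exactly.

1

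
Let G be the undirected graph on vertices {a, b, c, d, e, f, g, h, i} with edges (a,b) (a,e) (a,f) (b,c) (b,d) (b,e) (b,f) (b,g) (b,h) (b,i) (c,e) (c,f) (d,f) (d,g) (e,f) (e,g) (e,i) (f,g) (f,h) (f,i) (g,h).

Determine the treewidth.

A width-3 tree decomposition is:
Bags: B1 = {b, c, e, f}  B2 = {b, e, f, g}  B3 = {a, b, e, f}  B4 = {b, f, g, h}  B5 = {b, d, f, g}  B6 = {b, e, f, i}
Tree: B1–B2, B1–B3, B2–B4, B2–B5, B3–B6
The largest bag has 4 vertices, giving width 3; this decomposition certifies tw(G) ≤ 3. On the other hand G contains the 4-clique {b, d, f, g}. A clique must lie in a single bag of any decomposition, so no decomposition can have width below 3. Combining the bounds, tw(G) = 3.

3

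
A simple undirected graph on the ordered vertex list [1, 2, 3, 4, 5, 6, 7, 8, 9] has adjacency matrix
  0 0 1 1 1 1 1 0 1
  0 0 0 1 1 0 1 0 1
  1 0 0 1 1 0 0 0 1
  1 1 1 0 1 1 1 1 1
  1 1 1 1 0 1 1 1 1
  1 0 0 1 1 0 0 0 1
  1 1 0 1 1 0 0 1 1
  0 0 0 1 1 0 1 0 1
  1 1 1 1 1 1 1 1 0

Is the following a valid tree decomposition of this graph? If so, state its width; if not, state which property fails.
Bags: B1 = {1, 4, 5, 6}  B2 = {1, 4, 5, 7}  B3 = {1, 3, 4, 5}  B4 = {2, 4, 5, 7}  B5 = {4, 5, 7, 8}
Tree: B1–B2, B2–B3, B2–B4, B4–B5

No — vertex 9 appears in no bag.

A tree decomposition must satisfy three properties: every vertex lies in some bag; for every edge, both endpoints lie together in some bag; and for every vertex, the bags containing it form a connected subtree. Here vertex 9 appears in no bag, so the decomposition is invalid.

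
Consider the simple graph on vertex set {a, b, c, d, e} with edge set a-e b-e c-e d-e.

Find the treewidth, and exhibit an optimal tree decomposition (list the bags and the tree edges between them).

Every bag has size at most 2, so the width is 2 − 1 = 1 and tw(G) ≤ 1. Any graph with an edge has treewidth ≥ 1, and G has the edge c–e. Therefore the treewidth is 1.

Treewidth 1.
One optimal decomposition is:
Bags: B1 = {c, e}  B2 = {d, e}  B3 = {b, e}  B4 = {a, e}
Tree: B1–B2, B2–B3, B1–B4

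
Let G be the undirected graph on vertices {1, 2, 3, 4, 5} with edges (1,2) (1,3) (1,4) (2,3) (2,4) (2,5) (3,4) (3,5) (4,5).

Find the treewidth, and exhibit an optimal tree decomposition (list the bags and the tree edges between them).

Each bag holds 4 vertices, so the decomposition has width 3, which upper-bounds the treewidth. Conversely, {1, 2, 3, 4} is a clique of size 4, and the vertices of any clique must share a bag in every tree decomposition; so some bag has ≥ 4 vertices and tw(G) ≥ 3. The upper and lower bounds meet at 3, so that is the treewidth.

Treewidth 3.
One optimal decomposition is:
Bags: B1 = {2, 3, 4, 5}  B2 = {1, 2, 3, 4}
Tree: B1–B2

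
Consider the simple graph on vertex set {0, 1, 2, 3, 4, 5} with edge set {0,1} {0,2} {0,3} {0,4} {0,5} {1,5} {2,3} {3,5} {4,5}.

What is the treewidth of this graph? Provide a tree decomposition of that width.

The largest bag has 3 vertices, giving width 2; this decomposition certifies tw(G) ≤ 2. On the other hand G contains the 3-clique {0, 2, 3}. A clique must lie in a single bag of any decomposition, so no decomposition can have width below 2. Combining the bounds, tw(G) = 2.

Treewidth 2.
One optimal decomposition is:
Bags: B1 = {0, 3, 5}  B2 = {0, 4, 5}  B3 = {0, 1, 5}  B4 = {0, 2, 3}
Tree: B1–B2, B1–B3, B1–B4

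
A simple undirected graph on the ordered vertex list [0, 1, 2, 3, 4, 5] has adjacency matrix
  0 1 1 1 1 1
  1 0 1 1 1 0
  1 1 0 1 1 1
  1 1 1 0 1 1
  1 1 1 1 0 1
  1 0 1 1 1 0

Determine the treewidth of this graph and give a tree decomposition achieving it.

The largest bag has 5 vertices, giving width 4; this decomposition certifies tw(G) ≤ 4. On the other hand G contains the 5-clique {0, 1, 2, 3, 4}. A clique must lie in a single bag of any decomposition, so no decomposition can have width below 4. Combining the bounds, tw(G) = 4.

Treewidth 4.
Bags: B1 = {0, 1, 2, 3, 4}  B2 = {0, 2, 3, 4, 5}
Tree: B1–B2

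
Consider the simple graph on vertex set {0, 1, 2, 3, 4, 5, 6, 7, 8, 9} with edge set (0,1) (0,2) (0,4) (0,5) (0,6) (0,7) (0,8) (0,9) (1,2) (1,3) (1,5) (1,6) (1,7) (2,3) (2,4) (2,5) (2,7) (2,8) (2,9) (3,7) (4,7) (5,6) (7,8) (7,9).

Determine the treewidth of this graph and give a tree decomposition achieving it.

Treewidth 3.
One optimal decomposition is:
Bags: B1 = {0, 1, 2, 7}  B2 = {0, 1, 2, 5}  B3 = {0, 2, 7, 8}  B4 = {0, 1, 5, 6}  B5 = {0, 2, 7, 9}  B6 = {0, 2, 4, 7}  B7 = {1, 2, 3, 7}
Tree: B1–B2, B1–B3, B2–B4, B3–B5, B1–B6, B1–B7

Each bag holds 4 vertices, so the decomposition has width 3, which upper-bounds the treewidth. On the other hand G contains the 4-clique {0, 1, 2, 5}. A clique must lie in a single bag of any decomposition, so no decomposition can have width below 3. Combining the bounds, tw(G) = 3.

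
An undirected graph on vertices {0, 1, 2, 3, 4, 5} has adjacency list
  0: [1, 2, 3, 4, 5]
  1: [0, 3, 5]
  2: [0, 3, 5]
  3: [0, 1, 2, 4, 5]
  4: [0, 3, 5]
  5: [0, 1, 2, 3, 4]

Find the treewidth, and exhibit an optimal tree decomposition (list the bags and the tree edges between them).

Every bag has size at most 4, so the width is 4 − 1 = 3 and tw(G) ≤ 3. Conversely, {0, 1, 3, 5} is a clique of size 4, and the vertices of any clique must share a bag in every tree decomposition; so some bag has ≥ 4 vertices and tw(G) ≥ 3. Therefore the treewidth is 3.

Treewidth 3.
Bags: B1 = {0, 3, 4, 5}  B2 = {0, 1, 3, 5}  B3 = {0, 2, 3, 5}
Tree: B1–B2, B2–B3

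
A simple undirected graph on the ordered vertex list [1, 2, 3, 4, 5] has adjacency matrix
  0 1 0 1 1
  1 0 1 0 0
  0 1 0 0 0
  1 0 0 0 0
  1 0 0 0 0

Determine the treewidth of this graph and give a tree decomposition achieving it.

Treewidth 1.
Bags: B1 = {1, 2}  B2 = {1, 5}  B3 = {2, 3}  B4 = {1, 4}
Tree: B1–B2, B1–B3, B2–B4

The largest bag has 2 vertices, giving width 1; this decomposition certifies tw(G) ≤ 1. G has an edge, so its treewidth is at least 1. Therefore the treewidth is 1.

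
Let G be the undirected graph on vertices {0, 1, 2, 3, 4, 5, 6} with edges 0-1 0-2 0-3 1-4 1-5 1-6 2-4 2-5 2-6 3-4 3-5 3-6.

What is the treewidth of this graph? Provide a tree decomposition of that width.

Treewidth 3.
One optimal decomposition is:
Bags: B1 = {0, 1, 2, 3}  B2 = {1, 2, 3, 6}  B3 = {1, 2, 3, 4}  B4 = {1, 2, 3, 5}
Tree: B1–B2, B2–B3, B3–B4

Each bag holds 4 vertices, so the decomposition has width 3, which upper-bounds the treewidth. For the lower bound: the 4 vertex sets {0,3}, {2,6}, {1}, {4} are disjoint, each induces a connected subgraph, and every pair is joined by at least one edge of G. Contracting each set to a single vertex therefore yields K_{4} as a minor, and since treewidth is minor-monotone, tw(G) ≥ tw(K_{4}) = 3. Therefore the treewidth is 3.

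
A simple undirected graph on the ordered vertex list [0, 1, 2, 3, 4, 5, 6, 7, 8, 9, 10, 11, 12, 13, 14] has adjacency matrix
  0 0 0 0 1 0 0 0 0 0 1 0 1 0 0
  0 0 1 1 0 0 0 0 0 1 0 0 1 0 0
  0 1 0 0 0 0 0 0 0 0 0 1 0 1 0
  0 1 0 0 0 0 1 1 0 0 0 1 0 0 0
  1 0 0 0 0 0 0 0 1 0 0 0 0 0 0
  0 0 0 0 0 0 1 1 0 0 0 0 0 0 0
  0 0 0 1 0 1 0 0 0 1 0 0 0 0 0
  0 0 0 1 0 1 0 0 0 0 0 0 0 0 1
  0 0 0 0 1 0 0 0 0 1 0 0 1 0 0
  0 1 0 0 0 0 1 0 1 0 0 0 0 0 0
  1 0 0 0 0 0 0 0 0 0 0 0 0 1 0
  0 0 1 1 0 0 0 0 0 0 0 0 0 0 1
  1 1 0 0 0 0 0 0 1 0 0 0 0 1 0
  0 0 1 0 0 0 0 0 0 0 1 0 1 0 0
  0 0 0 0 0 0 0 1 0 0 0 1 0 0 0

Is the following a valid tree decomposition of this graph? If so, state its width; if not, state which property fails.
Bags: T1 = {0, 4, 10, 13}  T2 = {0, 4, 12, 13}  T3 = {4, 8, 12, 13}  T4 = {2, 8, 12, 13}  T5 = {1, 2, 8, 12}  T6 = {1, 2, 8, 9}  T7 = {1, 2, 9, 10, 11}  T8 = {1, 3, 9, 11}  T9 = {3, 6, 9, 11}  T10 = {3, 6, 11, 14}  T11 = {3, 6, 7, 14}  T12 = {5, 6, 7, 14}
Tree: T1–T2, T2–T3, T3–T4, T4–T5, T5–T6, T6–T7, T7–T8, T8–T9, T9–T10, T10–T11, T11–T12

No — bags containing vertex 10 are not connected in the tree.

A tree decomposition must satisfy three properties: every vertex lies in some bag; for every edge, both endpoints lie together in some bag; and for every vertex, the bags containing it form a connected subtree. Here bags containing vertex 10 are not connected in the tree, so the decomposition is invalid.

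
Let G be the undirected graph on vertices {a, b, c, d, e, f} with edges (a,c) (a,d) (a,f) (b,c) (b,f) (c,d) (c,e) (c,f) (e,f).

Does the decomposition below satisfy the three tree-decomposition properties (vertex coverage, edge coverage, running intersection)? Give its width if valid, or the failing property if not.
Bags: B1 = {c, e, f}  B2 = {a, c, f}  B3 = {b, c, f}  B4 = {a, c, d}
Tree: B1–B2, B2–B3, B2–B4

Yes; width 2.

Checking the three conditions: (i) the bags cover all of {a, b, c, d, e, f}; (ii) for each edge, some bag contains both endpoints; (iii) the bags containing any fixed vertex form a subtree. All hold, so the decomposition is valid with width 3 − 1 = 2.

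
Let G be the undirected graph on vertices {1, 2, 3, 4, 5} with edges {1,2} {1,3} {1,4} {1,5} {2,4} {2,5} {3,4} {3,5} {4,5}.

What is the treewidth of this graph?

3

A width-3 tree decomposition is:
Bags: B1 = {1, 2, 4, 5}  B2 = {1, 3, 4, 5}
Tree: B1–B2
Each bag holds 4 vertices, so the decomposition has width 3, which upper-bounds the treewidth. Conversely, {1, 2, 4, 5} is a clique of size 4, and the vertices of any clique must share a bag in every tree decomposition; so some bag has ≥ 4 vertices and tw(G) ≥ 3. The upper and lower bounds meet at 3, so that is the treewidth.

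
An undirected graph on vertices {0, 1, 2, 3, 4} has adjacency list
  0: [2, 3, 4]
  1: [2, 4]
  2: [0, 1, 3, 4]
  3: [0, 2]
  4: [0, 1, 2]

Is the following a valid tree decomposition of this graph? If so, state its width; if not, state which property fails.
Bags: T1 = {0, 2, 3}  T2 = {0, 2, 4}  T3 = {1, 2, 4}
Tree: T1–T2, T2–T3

Yes; width 2.

Vertex coverage: the bags together contain {0, 1, 2, 3, 4}, the full vertex set. Edge coverage: each edge of G has both endpoints in at least one bag. Running intersection: for every vertex, the bags containing it form a connected subtree. All three properties hold, so this is a valid tree decomposition of width max|bag| − 1 = 2, and hence tw(G) ≤ 2.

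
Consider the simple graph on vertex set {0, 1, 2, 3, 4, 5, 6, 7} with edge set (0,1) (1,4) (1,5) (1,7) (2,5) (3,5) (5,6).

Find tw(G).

1

A width-1 tree decomposition is:
Bags: B1 = {2, 5}  B2 = {3, 5}  B3 = {1, 5}  B4 = {1, 4}  B5 = {0, 1}  B6 = {5, 6}  B7 = {1, 7}
Tree: B1–B2, B2–B3, B3–B4, B3–B5, B2–B6, B3–B7
Each bag holds 2 vertices, so the decomposition has width 1, which upper-bounds the treewidth. Any graph with an edge has treewidth ≥ 1, and G has the edge 2–5. The upper and lower bounds meet at 1, so that is the treewidth.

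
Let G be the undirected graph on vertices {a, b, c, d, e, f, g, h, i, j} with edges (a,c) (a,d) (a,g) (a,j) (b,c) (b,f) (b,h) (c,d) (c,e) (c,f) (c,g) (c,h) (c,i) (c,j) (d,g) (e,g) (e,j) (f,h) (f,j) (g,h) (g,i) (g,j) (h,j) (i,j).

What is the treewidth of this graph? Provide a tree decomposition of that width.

The largest bag has 4 vertices, giving width 3; this decomposition certifies tw(G) ≤ 3. On the other hand G contains the 4-clique {a, c, d, g}. A clique must lie in a single bag of any decomposition, so no decomposition can have width below 3. The upper and lower bounds meet at 3, so that is the treewidth.

Treewidth 3.
One optimal decomposition is:
Bags: B1 = {a, c, g, j}  B2 = {c, g, i, j}  B3 = {c, g, h, j}  B4 = {c, e, g, j}  B5 = {c, f, h, j}  B6 = {a, c, d, g}  B7 = {b, c, f, h}
Tree: B1–B2, B2–B3, B2–B4, B3–B5, B1–B6, B5–B7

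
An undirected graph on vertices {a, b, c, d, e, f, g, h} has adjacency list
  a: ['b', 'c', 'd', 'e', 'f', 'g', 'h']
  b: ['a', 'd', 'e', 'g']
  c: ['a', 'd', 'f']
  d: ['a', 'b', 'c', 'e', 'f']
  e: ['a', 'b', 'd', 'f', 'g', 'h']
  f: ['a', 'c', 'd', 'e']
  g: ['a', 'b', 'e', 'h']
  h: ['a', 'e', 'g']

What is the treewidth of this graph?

3

A width-3 tree decomposition is:
Bags: B1 = {a, b, e, g}  B2 = {a, b, d, e}  B3 = {a, d, e, f}  B4 = {a, c, d, f}  B5 = {a, e, g, h}
Tree: B1–B2, B2–B3, B3–B4, B1–B5
Each bag holds 4 vertices, so the decomposition has width 3, which upper-bounds the treewidth. On the other hand G contains the 4-clique {a, d, e, f}. A clique must lie in a single bag of any decomposition, so no decomposition can have width below 3. Combining the bounds, tw(G) = 3.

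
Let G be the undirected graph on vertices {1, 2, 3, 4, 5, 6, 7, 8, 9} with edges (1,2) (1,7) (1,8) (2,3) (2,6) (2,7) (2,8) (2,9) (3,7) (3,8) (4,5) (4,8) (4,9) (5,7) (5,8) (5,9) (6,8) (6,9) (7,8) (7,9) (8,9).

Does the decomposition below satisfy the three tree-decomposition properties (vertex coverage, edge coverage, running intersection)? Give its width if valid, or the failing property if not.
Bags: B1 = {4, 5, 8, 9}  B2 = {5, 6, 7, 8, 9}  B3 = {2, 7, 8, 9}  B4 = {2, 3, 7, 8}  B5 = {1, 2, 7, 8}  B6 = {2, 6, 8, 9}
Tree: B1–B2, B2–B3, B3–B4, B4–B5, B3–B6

A tree decomposition must satisfy three properties: every vertex lies in some bag; for every edge, both endpoints lie together in some bag; and for every vertex, the bags containing it form a connected subtree. Here bags containing vertex 6 are not connected in the tree, so the decomposition is invalid.

No — bags containing vertex 6 are not connected in the tree.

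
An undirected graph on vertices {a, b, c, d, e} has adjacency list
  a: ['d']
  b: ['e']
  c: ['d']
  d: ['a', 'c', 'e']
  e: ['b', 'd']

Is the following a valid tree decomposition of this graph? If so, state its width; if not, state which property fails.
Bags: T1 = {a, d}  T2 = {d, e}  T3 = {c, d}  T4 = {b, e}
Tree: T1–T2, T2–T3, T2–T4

Yes; width 1.

Vertex coverage: the bags together contain {a, b, c, d, e}, the full vertex set. Edge coverage: each edge of G has both endpoints in at least one bag. Running intersection: for every vertex, the bags containing it form a connected subtree. All three properties hold, so this is a valid tree decomposition of width max|bag| − 1 = 1, and hence tw(G) ≤ 1.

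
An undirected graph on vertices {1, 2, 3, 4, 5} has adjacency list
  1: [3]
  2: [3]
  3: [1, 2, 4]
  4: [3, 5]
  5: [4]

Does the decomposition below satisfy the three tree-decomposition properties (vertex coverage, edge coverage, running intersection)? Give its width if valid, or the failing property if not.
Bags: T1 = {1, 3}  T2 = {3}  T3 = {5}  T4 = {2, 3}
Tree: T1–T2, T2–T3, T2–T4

No — vertex 4 appears in no bag.

A tree decomposition must satisfy three properties: every vertex lies in some bag; for every edge, both endpoints lie together in some bag; and for every vertex, the bags containing it form a connected subtree. Here vertex 4 appears in no bag, so the decomposition is invalid.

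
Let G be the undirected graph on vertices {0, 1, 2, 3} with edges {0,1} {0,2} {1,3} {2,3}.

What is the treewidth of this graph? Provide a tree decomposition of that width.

Treewidth 2.
Bags: B1 = {1, 2, 3}  B2 = {0, 1, 2}
Tree: B1–B2

The largest bag has 3 vertices, giving width 2; this decomposition certifies tw(G) ≤ 2. The edges 2–3–1–0–2 form a cycle, so G is not a tree and its treewidth is at least 2. Combining the bounds, tw(G) = 2.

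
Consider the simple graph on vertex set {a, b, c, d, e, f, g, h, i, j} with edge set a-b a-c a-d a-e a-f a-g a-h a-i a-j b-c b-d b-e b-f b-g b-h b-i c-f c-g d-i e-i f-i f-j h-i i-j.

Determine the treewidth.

A width-3 tree decomposition is:
Bags: B1 = {a, b, d, i}  B2 = {a, b, h, i}  B3 = {a, b, f, i}  B4 = {a, b, e, i}  B5 = {a, f, i, j}  B6 = {a, b, c, f}  B7 = {a, b, c, g}
Tree: B1–B2, B1–B3, B1–B4, B3–B5, B3–B6, B6–B7
Every bag has size at most 4, so the width is 4 − 1 = 3 and tw(G) ≤ 3. Conversely, {a, f, i, j} is a clique of size 4, and the vertices of any clique must share a bag in every tree decomposition; so some bag has ≥ 4 vertices and tw(G) ≥ 3. Hence tw(G) = 3 exactly.

3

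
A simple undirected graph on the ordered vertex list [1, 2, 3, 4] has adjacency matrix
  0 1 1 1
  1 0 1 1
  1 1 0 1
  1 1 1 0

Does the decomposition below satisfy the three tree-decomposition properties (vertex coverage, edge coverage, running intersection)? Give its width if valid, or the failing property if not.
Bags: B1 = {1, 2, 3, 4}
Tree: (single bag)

Yes; width 3.

Checking the three conditions: (i) the bags cover all of {1, 2, 3, 4}; (ii) for each edge, some bag contains both endpoints; (iii) the bags containing any fixed vertex form a subtree. All hold, so the decomposition is valid with width 4 − 1 = 3.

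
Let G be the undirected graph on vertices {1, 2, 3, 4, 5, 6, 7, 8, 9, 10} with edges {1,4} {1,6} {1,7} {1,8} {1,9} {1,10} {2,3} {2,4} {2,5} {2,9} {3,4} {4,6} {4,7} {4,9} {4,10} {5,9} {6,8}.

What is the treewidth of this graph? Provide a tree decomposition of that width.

Each bag holds 3 vertices, so the decomposition has width 2, which upper-bounds the treewidth. On the other hand G contains the 3-clique {1, 6, 8}. A clique must lie in a single bag of any decomposition, so no decomposition can have width below 2. Hence tw(G) = 2 exactly.

Treewidth 2.
One optimal decomposition is:
Bags: B1 = {1, 4, 7}  B2 = {1, 4, 9}  B3 = {2, 4, 9}  B4 = {1, 4, 6}  B5 = {2, 3, 4}  B6 = {1, 6, 8}  B7 = {1, 4, 10}  B8 = {2, 5, 9}
Tree: B1–B2, B2–B3, B1–B4, B3–B5, B4–B6, B1–B7, B3–B8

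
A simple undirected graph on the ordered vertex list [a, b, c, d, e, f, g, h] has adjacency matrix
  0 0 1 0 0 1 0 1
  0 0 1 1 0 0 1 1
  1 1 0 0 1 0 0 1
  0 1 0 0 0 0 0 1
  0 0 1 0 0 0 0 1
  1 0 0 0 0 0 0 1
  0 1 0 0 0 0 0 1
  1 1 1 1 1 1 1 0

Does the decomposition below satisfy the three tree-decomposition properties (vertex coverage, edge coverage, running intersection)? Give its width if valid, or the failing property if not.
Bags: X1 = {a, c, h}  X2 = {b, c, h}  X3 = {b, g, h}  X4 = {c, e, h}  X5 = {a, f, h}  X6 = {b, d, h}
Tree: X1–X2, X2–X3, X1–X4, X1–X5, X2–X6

Yes; width 2.

Checking the three conditions: (i) the bags cover all of {a, b, c, d, e, f, g, h}; (ii) for each edge, some bag contains both endpoints; (iii) the bags containing any fixed vertex form a subtree. All hold, so the decomposition is valid with width 3 − 1 = 2.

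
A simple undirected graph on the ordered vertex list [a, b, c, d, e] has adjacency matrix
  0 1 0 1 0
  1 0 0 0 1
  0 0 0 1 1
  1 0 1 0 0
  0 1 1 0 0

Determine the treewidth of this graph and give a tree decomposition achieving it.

The largest bag has 3 vertices, giving width 2; this decomposition certifies tw(G) ≤ 2. The edges b–a–d–c–e–b form a cycle, so G is not a tree and its treewidth is at least 2. The upper and lower bounds meet at 2, so that is the treewidth.

Treewidth 2.
Bags: B1 = {a, b, d}  B2 = {b, c, d}  B3 = {b, c, e}
Tree: B1–B2, B2–B3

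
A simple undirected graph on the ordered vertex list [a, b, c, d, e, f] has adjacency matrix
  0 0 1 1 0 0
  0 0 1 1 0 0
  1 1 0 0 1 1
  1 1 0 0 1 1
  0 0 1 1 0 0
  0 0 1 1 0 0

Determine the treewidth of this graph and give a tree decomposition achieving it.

Every bag has size at most 3, so the width is 3 − 1 = 2 and tw(G) ≤ 2. The edges a–d–e–c–a form a cycle, so G is not a tree and its treewidth is at least 2. Hence tw(G) = 2 exactly.

Treewidth 2.
One such decomposition:
Bags: B1 = {a, c, d}  B2 = {c, d, e}  B3 = {c, d, f}  B4 = {b, c, d}
Tree: B1–B2, B2–B3, B3–B4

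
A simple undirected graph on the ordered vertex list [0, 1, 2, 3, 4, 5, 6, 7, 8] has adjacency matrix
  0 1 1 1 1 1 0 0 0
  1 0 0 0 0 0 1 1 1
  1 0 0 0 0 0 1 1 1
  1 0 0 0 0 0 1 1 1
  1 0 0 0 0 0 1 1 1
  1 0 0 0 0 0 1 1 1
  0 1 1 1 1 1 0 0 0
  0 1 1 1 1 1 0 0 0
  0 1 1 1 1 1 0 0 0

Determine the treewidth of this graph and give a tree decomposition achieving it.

Each bag holds 5 vertices, so the decomposition has width 4, which upper-bounds the treewidth. For the lower bound: the 5 vertex sets {4,8}, {5,7}, {0,2}, {6}, {1} are disjoint, each induces a connected subgraph, and every pair is joined by at least one edge of G. Contracting each set to a single vertex therefore yields K_{5} as a minor, and since treewidth is minor-monotone, tw(G) ≥ tw(K_{5}) = 4. The upper and lower bounds meet at 4, so that is the treewidth.

Treewidth 4.
Bags: B1 = {0, 4, 6, 7, 8}  B2 = {0, 5, 6, 7, 8}  B3 = {0, 2, 6, 7, 8}  B4 = {0, 1, 6, 7, 8}  B5 = {0, 3, 6, 7, 8}
Tree: B1–B2, B2–B3, B3–B4, B4–B5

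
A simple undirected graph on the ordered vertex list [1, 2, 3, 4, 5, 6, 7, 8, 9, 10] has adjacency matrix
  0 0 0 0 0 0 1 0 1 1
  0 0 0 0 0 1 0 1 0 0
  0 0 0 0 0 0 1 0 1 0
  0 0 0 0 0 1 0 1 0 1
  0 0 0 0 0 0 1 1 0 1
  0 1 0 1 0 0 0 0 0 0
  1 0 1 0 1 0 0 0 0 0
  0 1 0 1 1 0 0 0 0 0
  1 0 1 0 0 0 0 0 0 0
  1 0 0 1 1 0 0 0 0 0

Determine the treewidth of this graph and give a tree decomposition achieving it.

Treewidth 2.
Bags: B1 = {1, 3, 9}  B2 = {1, 3, 7}  B3 = {1, 7, 10}  B4 = {5, 7, 10}  B5 = {4, 5, 10}  B6 = {4, 5, 8}  B7 = {4, 6, 8}  B8 = {2, 6, 8}
Tree: B1–B2, B2–B3, B3–B4, B4–B5, B5–B6, B6–B7, B7–B8

Every bag has size at most 3, so the width is 3 − 1 = 2 and tw(G) ≤ 2. The edges 9–3–7–1–9 form a cycle, so G is not a tree and its treewidth is at least 2. Combining the bounds, tw(G) = 2.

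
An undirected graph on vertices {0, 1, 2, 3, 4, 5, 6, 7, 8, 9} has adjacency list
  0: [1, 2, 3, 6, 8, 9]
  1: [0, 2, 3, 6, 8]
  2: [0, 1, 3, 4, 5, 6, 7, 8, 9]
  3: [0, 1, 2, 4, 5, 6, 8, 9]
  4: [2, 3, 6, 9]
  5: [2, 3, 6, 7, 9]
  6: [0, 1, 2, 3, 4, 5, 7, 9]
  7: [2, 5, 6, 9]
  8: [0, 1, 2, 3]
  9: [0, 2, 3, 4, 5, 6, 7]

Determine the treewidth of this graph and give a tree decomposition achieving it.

The largest bag has 5 vertices, giving width 4; this decomposition certifies tw(G) ≤ 4. For the lower bound, the 5 vertices {0, 1, 2, 3, 8} are pairwise adjacent, and any tree decomposition puts a clique entirely inside one bag — forcing width ≥ 4. Therefore the treewidth is 4.

Treewidth 4.
One optimal decomposition is:
Bags: B1 = {0, 2, 3, 6, 9}  B2 = {2, 3, 5, 6, 9}  B3 = {0, 1, 2, 3, 6}  B4 = {0, 1, 2, 3, 8}  B5 = {2, 3, 4, 6, 9}  B6 = {2, 5, 6, 7, 9}
Tree: B1–B2, B1–B3, B3–B4, B2–B5, B2–B6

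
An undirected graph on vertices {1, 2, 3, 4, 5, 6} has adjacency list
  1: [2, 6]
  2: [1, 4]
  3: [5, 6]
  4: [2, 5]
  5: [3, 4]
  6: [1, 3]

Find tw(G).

2

A width-2 tree decomposition is:
Bags: B1 = {1, 2, 4}  B2 = {1, 4, 6}  B3 = {3, 4, 6}  B4 = {3, 4, 5}
Tree: B1–B2, B2–B3, B3–B4
Each bag holds 3 vertices, so the decomposition has width 2, which upper-bounds the treewidth. Since 4–2–1–6–3–5–4 is a cycle in G, G is not acyclic. Forests are exactly the graphs of treewidth ≤ 1, so tw(G) ≥ 2. Hence tw(G) = 2 exactly.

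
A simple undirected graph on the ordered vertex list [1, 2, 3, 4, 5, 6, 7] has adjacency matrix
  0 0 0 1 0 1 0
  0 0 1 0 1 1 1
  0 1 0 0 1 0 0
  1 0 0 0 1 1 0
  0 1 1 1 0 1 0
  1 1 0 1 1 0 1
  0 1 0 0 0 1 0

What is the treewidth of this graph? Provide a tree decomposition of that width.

Treewidth 2.
One such decomposition:
Bags: B1 = {2, 5, 6}  B2 = {4, 5, 6}  B3 = {2, 3, 5}  B4 = {2, 6, 7}  B5 = {1, 4, 6}
Tree: B1–B2, B1–B3, B1–B4, B2–B5

Each bag holds 3 vertices, so the decomposition has width 2, which upper-bounds the treewidth. On the other hand G contains the 3-clique {2, 3, 5}. A clique must lie in a single bag of any decomposition, so no decomposition can have width below 2. The upper and lower bounds meet at 2, so that is the treewidth.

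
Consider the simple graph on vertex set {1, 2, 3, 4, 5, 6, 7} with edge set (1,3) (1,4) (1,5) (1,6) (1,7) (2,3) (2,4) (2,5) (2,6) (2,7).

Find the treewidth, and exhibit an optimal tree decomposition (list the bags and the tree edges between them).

Every bag has size at most 3, so the width is 3 − 1 = 2 and tw(G) ≤ 2. The edges 1–4–2–6–1 form a cycle, so G is not a tree and its treewidth is at least 2. Hence tw(G) = 2 exactly.

Treewidth 2.
One optimal decomposition is:
Bags: B1 = {1, 2, 4}  B2 = {1, 2, 6}  B3 = {1, 2, 7}  B4 = {1, 2, 3}  B5 = {1, 2, 5}
Tree: B1–B2, B2–B3, B3–B4, B4–B5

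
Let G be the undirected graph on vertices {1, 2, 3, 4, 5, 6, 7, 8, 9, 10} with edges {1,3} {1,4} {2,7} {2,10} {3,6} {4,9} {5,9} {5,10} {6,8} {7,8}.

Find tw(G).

2

A width-2 tree decomposition is:
Bags: B1 = {5, 9, 10}  B2 = {4, 9, 10}  B3 = {1, 4, 10}  B4 = {1, 3, 10}  B5 = {3, 6, 10}  B6 = {6, 8, 10}  B7 = {7, 8, 10}  B8 = {2, 7, 10}
Tree: B1–B2, B2–B3, B3–B4, B4–B5, B5–B6, B6–B7, B7–B8
Every bag has size at most 3, so the width is 3 − 1 = 2 and tw(G) ≤ 2. Since 10–5–9–4–1–3–6–8–7–2–10 is a cycle in G, G is not acyclic. Forests are exactly the graphs of treewidth ≤ 1, so tw(G) ≥ 2. Therefore the treewidth is 2.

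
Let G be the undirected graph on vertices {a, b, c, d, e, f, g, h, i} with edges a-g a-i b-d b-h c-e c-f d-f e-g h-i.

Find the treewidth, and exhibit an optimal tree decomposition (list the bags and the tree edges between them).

Treewidth 2.
Bags: B1 = {b, h, i}  B2 = {a, b, i}  B3 = {a, b, g}  B4 = {b, e, g}  B5 = {b, c, e}  B6 = {b, c, f}  B7 = {b, d, f}
Tree: B1–B2, B2–B3, B3–B4, B4–B5, B5–B6, B6–B7

The largest bag has 3 vertices, giving width 2; this decomposition certifies tw(G) ≤ 2. Since b–h–i–a–g–e–c–f–d–b is a cycle in G, G is not acyclic. Forests are exactly the graphs of treewidth ≤ 1, so tw(G) ≥ 2. Combining the bounds, tw(G) = 2.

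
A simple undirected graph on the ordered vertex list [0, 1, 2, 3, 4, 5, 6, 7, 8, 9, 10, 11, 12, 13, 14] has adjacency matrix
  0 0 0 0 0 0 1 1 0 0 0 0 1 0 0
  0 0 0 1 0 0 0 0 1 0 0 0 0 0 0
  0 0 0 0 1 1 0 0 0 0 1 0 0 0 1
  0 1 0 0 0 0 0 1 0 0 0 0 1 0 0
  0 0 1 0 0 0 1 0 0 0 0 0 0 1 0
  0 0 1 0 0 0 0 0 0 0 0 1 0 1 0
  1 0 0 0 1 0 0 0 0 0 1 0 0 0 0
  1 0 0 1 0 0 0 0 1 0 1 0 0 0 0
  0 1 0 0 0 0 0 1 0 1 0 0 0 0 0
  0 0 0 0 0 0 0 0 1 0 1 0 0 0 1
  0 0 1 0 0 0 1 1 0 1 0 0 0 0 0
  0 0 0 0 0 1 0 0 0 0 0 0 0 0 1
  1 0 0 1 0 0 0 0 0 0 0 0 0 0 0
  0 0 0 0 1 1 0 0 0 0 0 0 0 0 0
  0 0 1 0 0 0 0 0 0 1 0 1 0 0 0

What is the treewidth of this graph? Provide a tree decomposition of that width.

Every bag has size at most 4, so the width is 4 − 1 = 3 and tw(G) ≤ 3. For the lower bound: the 4 vertex sets {5,11,13}, {4}, {2}, {6,9,10,14} are disjoint, each induces a connected subgraph, and every pair is joined by at least one edge of G. Contracting each set to a single vertex therefore yields K_{4} as a minor, and since treewidth is minor-monotone, tw(G) ≥ tw(K_{4}) = 3. The upper and lower bounds meet at 3, so that is the treewidth.

Treewidth 3.
Bags: B1 = {4, 5, 11, 13}  B2 = {2, 4, 5, 11}  B3 = {2, 4, 11, 14}  B4 = {2, 4, 6, 14}  B5 = {2, 6, 10, 14}  B6 = {6, 9, 10, 14}  B7 = {0, 6, 9, 10}  B8 = {0, 7, 9, 10}  B9 = {0, 7, 8, 9}  B10 = {0, 7, 8, 12}  B11 = {3, 7, 8, 12}  B12 = {1, 3, 8, 12}
Tree: B1–B2, B2–B3, B3–B4, B4–B5, B5–B6, B6–B7, B7–B8, B8–B9, B9–B10, B10–B11, B11–B12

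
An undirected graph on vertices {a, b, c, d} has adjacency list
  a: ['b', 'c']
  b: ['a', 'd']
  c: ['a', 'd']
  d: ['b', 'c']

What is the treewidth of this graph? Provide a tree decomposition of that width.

Treewidth 2.
Bags: B1 = {a, b, c}  B2 = {b, c, d}
Tree: B1–B2

The largest bag has 3 vertices, giving width 2; this decomposition certifies tw(G) ≤ 2. Since b–a–c–d–b is a cycle in G, G is not acyclic. Forests are exactly the graphs of treewidth ≤ 1, so tw(G) ≥ 2. Combining the bounds, tw(G) = 2.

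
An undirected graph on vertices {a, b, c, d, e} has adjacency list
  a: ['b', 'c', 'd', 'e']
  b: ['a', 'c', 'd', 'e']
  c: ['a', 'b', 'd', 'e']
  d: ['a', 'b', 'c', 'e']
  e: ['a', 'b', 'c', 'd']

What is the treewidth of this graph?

4

A width-4 tree decomposition is:
Bags: B1 = {a, b, c, d, e}
Tree: (single bag)
With just one bag of size 5, the width is 5 − 1 = 4, so tw(G) ≤ 4. On the other hand G contains the 5-clique {a, b, c, d, e}. A clique must lie in a single bag of any decomposition, so no decomposition can have width below 4. Hence tw(G) = 4 exactly.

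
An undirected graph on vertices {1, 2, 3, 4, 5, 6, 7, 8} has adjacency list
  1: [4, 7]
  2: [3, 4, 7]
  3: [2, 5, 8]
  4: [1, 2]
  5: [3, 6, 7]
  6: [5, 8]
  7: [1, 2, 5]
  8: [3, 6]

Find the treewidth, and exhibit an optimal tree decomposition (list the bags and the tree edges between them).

Treewidth 2.
One optimal decomposition is:
Bags: B1 = {5, 6, 8}  B2 = {3, 5, 8}  B3 = {3, 5, 7}  B4 = {2, 3, 7}  B5 = {1, 2, 7}  B6 = {1, 2, 4}
Tree: B1–B2, B2–B3, B3–B4, B4–B5, B5–B6

Each bag holds 3 vertices, so the decomposition has width 2, which upper-bounds the treewidth. The edges 6–8–3–5–6 form a cycle, so G is not a tree and its treewidth is at least 2. Hence tw(G) = 2 exactly.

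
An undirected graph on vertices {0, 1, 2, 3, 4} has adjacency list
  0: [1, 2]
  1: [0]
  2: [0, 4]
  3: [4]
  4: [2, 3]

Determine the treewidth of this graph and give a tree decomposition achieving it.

Each bag holds 2 vertices, so the decomposition has width 1, which upper-bounds the treewidth. Since G has at least one edge (e.g. 1–0), it is not an edgeless graph, so tw(G) ≥ 1. Therefore the treewidth is 1.

Treewidth 1.
Bags: B1 = {0, 1}  B2 = {0, 2}  B3 = {2, 4}  B4 = {3, 4}
Tree: B1–B2, B2–B3, B3–B4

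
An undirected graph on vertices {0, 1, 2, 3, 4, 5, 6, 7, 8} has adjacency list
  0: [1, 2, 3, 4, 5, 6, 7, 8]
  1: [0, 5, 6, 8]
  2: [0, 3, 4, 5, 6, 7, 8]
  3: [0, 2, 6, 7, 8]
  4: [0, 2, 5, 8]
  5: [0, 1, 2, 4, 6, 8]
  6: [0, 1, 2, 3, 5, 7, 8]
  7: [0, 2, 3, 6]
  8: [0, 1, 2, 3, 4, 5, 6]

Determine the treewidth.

4

A width-4 tree decomposition is:
Bags: B1 = {0, 2, 5, 6, 8}  B2 = {0, 2, 3, 6, 8}  B3 = {0, 2, 4, 5, 8}  B4 = {0, 2, 3, 6, 7}  B5 = {0, 1, 5, 6, 8}
Tree: B1–B2, B1–B3, B2–B4, B1–B5
The largest bag has 5 vertices, giving width 4; this decomposition certifies tw(G) ≤ 4. On the other hand G contains the 5-clique {0, 1, 5, 6, 8}. A clique must lie in a single bag of any decomposition, so no decomposition can have width below 4. Hence tw(G) = 4 exactly.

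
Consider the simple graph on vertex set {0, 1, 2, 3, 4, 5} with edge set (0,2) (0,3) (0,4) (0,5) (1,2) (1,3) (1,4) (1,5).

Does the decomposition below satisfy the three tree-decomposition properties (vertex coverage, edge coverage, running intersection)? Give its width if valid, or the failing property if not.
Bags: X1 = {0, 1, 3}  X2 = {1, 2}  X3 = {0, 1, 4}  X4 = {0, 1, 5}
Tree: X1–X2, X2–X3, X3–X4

A tree decomposition must satisfy three properties: every vertex lies in some bag; for every edge, both endpoints lie together in some bag; and for every vertex, the bags containing it form a connected subtree. Here edge (0,2) lies in no bag, so the decomposition is invalid.

No — edge (0,2) lies in no bag.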